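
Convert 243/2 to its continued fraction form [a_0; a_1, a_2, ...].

Run the Euclidean algorithm on 243 and 2; the successive quotients are the partial quotients a_0, a_1, ... (each step inverts the fractional part left over by the previous one):
  243 = 121*2 + 1, so a_0 = 121.
  2 = 2*1 + 0, so a_1 = 2.
The remainder reaches 0 after 2 divisions, so the expansion has 2 partial quotients, read off in order.

[121; 2]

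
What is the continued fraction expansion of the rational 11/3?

[3; 1, 2]

Run the Euclidean algorithm on 11 and 3; the successive quotients are the partial quotients a_0, a_1, ... (each step inverts the fractional part left over by the previous one):
  11 = 3*3 + 2, so a_0 = 3.
  3 = 1*2 + 1, so a_1 = 1.
  2 = 2*1 + 0, so a_2 = 2.
The remainder reaches 0 after 3 divisions, so the expansion has 3 partial quotients, read off in order.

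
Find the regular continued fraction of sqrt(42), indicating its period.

Write x_i = (sqrt(42) + m_i)/d_i with (m_0, d_0) = (0, 1). a_0 = floor(sqrt(42)) = 6, since 6^2 = 36 <= 42 < 49 = 7^2.
Iterate m_{i+1} = d_i*a_i - m_i, d_{i+1} = (42 - m_{i+1}^2)/d_i, a_{i+1} = floor((a_0 + m_{i+1})/d_{i+1}):
  m_1 = 1*6 - 0 = 6, d_1 = (42 - 6^2)/1 = 6/1 = 6, a_1 = floor((6 + 6)/6) = 2.
  m_2 = 6*2 - 6 = 6, d_2 = (42 - 6^2)/6 = 6/6 = 1, a_2 = floor((6 + 6)/1) = 12.
  m_3 = 1*12 - 6 = 6, d_3 = (42 - 6^2)/1 = 6/1 = 6: (m_3, d_3) = (m_1, d_1) = (6, 6), so from here the quotients repeat a_1, a_2; the period length is 2.
Hence the expansion of sqrt(42) is a_0 = 6 followed by the repeating block 2, 12 (period 2).

[6; (2, 12)]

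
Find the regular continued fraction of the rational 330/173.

Run the Euclidean algorithm on 330 and 173; the successive quotients are the partial quotients a_0, a_1, ... (each step inverts the fractional part left over by the previous one):
  330 = 1*173 + 157, so a_0 = 1.
  173 = 1*157 + 16, so a_1 = 1.
  157 = 9*16 + 13, so a_2 = 9.
  16 = 1*13 + 3, so a_3 = 1.
  13 = 4*3 + 1, so a_4 = 4.
  3 = 3*1 + 0, so a_5 = 3.
The remainder reaches 0 after 6 divisions, so the expansion has 6 partial quotients, read off in order.

[1; 1, 9, 1, 4, 3]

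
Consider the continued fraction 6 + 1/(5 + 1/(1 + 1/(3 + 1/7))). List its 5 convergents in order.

Using the convergent recurrence p_i = a_i*p_{i-1} + p_{i-2}, q_i = a_i*q_{i-1} + q_{i-2} with p_{-2}=0, p_{-1}=1, q_{-2}=1, q_{-1}=0:
  i=0: a_0=6, p_0 = 6*1 + 0 = 6, q_0 = 6*0 + 1 = 1.
  i=1: a_1=5, p_1 = 5*6 + 1 = 31, q_1 = 5*1 + 0 = 5.
  i=2: a_2=1, p_2 = 1*31 + 6 = 37, q_2 = 1*5 + 1 = 6.
  i=3: a_3=3, p_3 = 3*37 + 31 = 142, q_3 = 3*6 + 5 = 23.
  i=4: a_4=7, p_4 = 7*142 + 37 = 1031, q_4 = 7*23 + 6 = 167.

6/1, 31/5, 37/6, 142/23, 1031/167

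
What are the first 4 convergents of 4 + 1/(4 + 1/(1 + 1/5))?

Using the convergent recurrence p_i = a_i*p_{i-1} + p_{i-2}, q_i = a_i*q_{i-1} + q_{i-2} with p_{-2}=0, p_{-1}=1, q_{-2}=1, q_{-1}=0:
  i=0: a_0=4, p_0 = 4*1 + 0 = 4, q_0 = 4*0 + 1 = 1.
  i=1: a_1=4, p_1 = 4*4 + 1 = 17, q_1 = 4*1 + 0 = 4.
  i=2: a_2=1, p_2 = 1*17 + 4 = 21, q_2 = 1*4 + 1 = 5.
  i=3: a_3=5, p_3 = 5*21 + 17 = 122, q_3 = 5*5 + 4 = 29.

4/1, 17/4, 21/5, 122/29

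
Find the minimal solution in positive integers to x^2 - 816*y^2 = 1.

(x, y) = (4999, 175)

First expand sqrt(816) as a continued fraction. With x_i = (sqrt(816) + m_i)/d_i and (m_0, d_0) = (0, 1): a_0 = floor(sqrt(816)) = 28, since 28^2 = 784 <= 816 < 841 = 29^2.
Iterate m_{i+1} = d_i*a_i - m_i, d_{i+1} = (816 - m_{i+1}^2)/d_i, a_{i+1} = floor((a_0 + m_{i+1})/d_{i+1}):
  m_1 = 1*28 - 0 = 28, d_1 = (816 - 28^2)/1 = 32/1 = 32, a_1 = floor((28 + 28)/32) = 1.
  m_2 = 32*1 - 28 = 4, d_2 = (816 - 4^2)/32 = 800/32 = 25, a_2 = floor((28 + 4)/25) = 1.
  m_3 = 25*1 - 4 = 21, d_3 = (816 - 21^2)/25 = 375/25 = 15, a_3 = floor((28 + 21)/15) = 3.
  m_4 = 15*3 - 21 = 24, d_4 = (816 - 24^2)/15 = 240/15 = 16, a_4 = floor((28 + 24)/16) = 3.
  m_5 = 16*3 - 24 = 24, d_5 = (816 - 24^2)/16 = 240/16 = 15, a_5 = floor((28 + 24)/15) = 3.
  m_6 = 15*3 - 24 = 21, d_6 = (816 - 21^2)/15 = 375/15 = 25, a_6 = floor((28 + 21)/25) = 1.
  m_7 = 25*1 - 21 = 4, d_7 = (816 - 4^2)/25 = 800/25 = 32, a_7 = floor((28 + 4)/32) = 1.
  m_8 = 32*1 - 4 = 28, d_8 = (816 - 28^2)/32 = 32/32 = 1, a_8 = floor((28 + 28)/1) = 56.
  m_9 = 1*56 - 28 = 28, d_9 = (816 - 28^2)/1 = 32/1 = 32: (m_9, d_9) = (m_1, d_1) = (28, 32), so from here the quotients repeat a_1, ..., a_8; the period length is 8.
So sqrt(816) = [28; (1, 1, 3, 3, 3, 1, 1, 56)] with period length k = 8.
k is even, so the fundamental solution of x^2 - 816y^2 = 1 is (p_{k-1}, q_{k-1}) = (p_7, q_7); compute convergents through index 7.
Convergents (p_i = a_i*p_{i-1} + p_{i-2}, q_i = a_i*q_{i-1} + q_{i-2} with p_{-2}=0, p_{-1}=1, q_{-2}=1, q_{-1}=0):
  i=0: a_0=28, p_0 = 28*1 + 0 = 28, q_0 = 28*0 + 1 = 1.
  i=1: a_1=1, p_1 = 1*28 + 1 = 29, q_1 = 1*1 + 0 = 1.
  i=2: a_2=1, p_2 = 1*29 + 28 = 57, q_2 = 1*1 + 1 = 2.
  i=3: a_3=3, p_3 = 3*57 + 29 = 200, q_3 = 3*2 + 1 = 7.
  i=4: a_4=3, p_4 = 3*200 + 57 = 657, q_4 = 3*7 + 2 = 23.
  i=5: a_5=3, p_5 = 3*657 + 200 = 2171, q_5 = 3*23 + 7 = 76.
  i=6: a_6=1, p_6 = 1*2171 + 657 = 2828, q_6 = 1*76 + 23 = 99.
  i=7: a_7=1, p_7 = 1*2828 + 2171 = 4999, q_7 = 1*99 + 76 = 175.
Check: 4999^2 - 816*175^2 = 24990001 - 24990000 = 1, so (x, y) = (4999, 175) solves the equation, and by the theorem it is the least positive solution.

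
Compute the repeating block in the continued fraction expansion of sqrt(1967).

[44; (2, 1, 5, 1, 2, 88)]

Write x_i = (sqrt(1967) + m_i)/d_i with (m_0, d_0) = (0, 1). a_0 = floor(sqrt(1967)) = 44, since 44^2 = 1936 <= 1967 < 2025 = 45^2.
Iterate m_{i+1} = d_i*a_i - m_i, d_{i+1} = (1967 - m_{i+1}^2)/d_i, a_{i+1} = floor((a_0 + m_{i+1})/d_{i+1}):
  m_1 = 1*44 - 0 = 44, d_1 = (1967 - 44^2)/1 = 31/1 = 31, a_1 = floor((44 + 44)/31) = 2.
  m_2 = 31*2 - 44 = 18, d_2 = (1967 - 18^2)/31 = 1643/31 = 53, a_2 = floor((44 + 18)/53) = 1.
  m_3 = 53*1 - 18 = 35, d_3 = (1967 - 35^2)/53 = 742/53 = 14, a_3 = floor((44 + 35)/14) = 5.
  m_4 = 14*5 - 35 = 35, d_4 = (1967 - 35^2)/14 = 742/14 = 53, a_4 = floor((44 + 35)/53) = 1.
  m_5 = 53*1 - 35 = 18, d_5 = (1967 - 18^2)/53 = 1643/53 = 31, a_5 = floor((44 + 18)/31) = 2.
  m_6 = 31*2 - 18 = 44, d_6 = (1967 - 44^2)/31 = 31/31 = 1, a_6 = floor((44 + 44)/1) = 88.
  m_7 = 1*88 - 44 = 44, d_7 = (1967 - 44^2)/1 = 31/1 = 31: (m_7, d_7) = (m_1, d_1) = (44, 31), so from here the quotients repeat a_1, ..., a_6; the period length is 6.
Hence the expansion of sqrt(1967) is a_0 = 44 followed by the repeating block 2, 1, 5, 1, 2, 88 (period 6).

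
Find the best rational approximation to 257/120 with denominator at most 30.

Expand x = 257/120 as a continued fraction with the Euclidean algorithm:
  257 = 2*120 + 17, so a_0 = 2.
  120 = 7*17 + 1, so a_1 = 7.
  17 = 17*1 + 0, so a_2 = 17.
so x = [2; 7, 17].
Convergents (p_i = a_i*p_{i-1} + p_{i-2}, q_i = a_i*q_{i-1} + q_{i-2} with p_{-2}=0, p_{-1}=1, q_{-2}=1, q_{-1}=0), until the denominator exceeds 30:
  i=0: a_0=2, p_0 = 2*1 + 0 = 2, q_0 = 2*0 + 1 = 1.
  i=1: a_1=7, p_1 = 7*2 + 1 = 15, q_1 = 7*1 + 0 = 7.
  i=2: a_2=17, p_2 = 17*15 + 2 = 257, q_2 = 17*7 + 1 = 120.
q_2 = 120 > 30, so the last convergent with denominator <= 30 is p_1/q_1 = 15/7.
The closest fraction with denominator <= 30 is either p_1/q_1 or the intermediate fraction (k*p_1 + p_0)/(k*q_1 + q_0) with the largest k >= 1 whose denominator stays <= 30; these approach x as k grows, and every other convergent or intermediate fraction in range is farther away.
Largest k: floor((30 - q_0)/q_1) = floor((30 - 1)/7) = 4.
That gives (4*15 + 2)/(4*7 + 1) = 62/29.
Compare the errors: |x - 15/7| = |257*7 - 15*120|/(120*7) = 1/840, and |x - 62/29| = |257*29 - 62*120|/(120*29) = 13/3480.
Cross-multiplying, 1*3480 = 3480 < 10920 = 13*840, so 1/840 is smaller: the convergent 15/7 is closer to x than 62/29.

15/7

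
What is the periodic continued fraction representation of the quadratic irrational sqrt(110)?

Write x_i = (sqrt(110) + m_i)/d_i with (m_0, d_0) = (0, 1). a_0 = floor(sqrt(110)) = 10, since 10^2 = 100 <= 110 < 121 = 11^2.
Iterate m_{i+1} = d_i*a_i - m_i, d_{i+1} = (110 - m_{i+1}^2)/d_i, a_{i+1} = floor((a_0 + m_{i+1})/d_{i+1}):
  m_1 = 1*10 - 0 = 10, d_1 = (110 - 10^2)/1 = 10/1 = 10, a_1 = floor((10 + 10)/10) = 2.
  m_2 = 10*2 - 10 = 10, d_2 = (110 - 10^2)/10 = 10/10 = 1, a_2 = floor((10 + 10)/1) = 20.
  m_3 = 1*20 - 10 = 10, d_3 = (110 - 10^2)/1 = 10/1 = 10: (m_3, d_3) = (m_1, d_1) = (10, 10), so from here the quotients repeat a_1, a_2; the period length is 2.
Hence the expansion of sqrt(110) is a_0 = 10 followed by the repeating block 2, 20 (period 2).

[10; (2, 20)]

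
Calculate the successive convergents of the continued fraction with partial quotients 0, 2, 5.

0/1, 1/2, 5/11

Using the convergent recurrence p_i = a_i*p_{i-1} + p_{i-2}, q_i = a_i*q_{i-1} + q_{i-2} with p_{-2}=0, p_{-1}=1, q_{-2}=1, q_{-1}=0:
  i=0: a_0=0, p_0 = 0*1 + 0 = 0, q_0 = 0*0 + 1 = 1.
  i=1: a_1=2, p_1 = 2*0 + 1 = 1, q_1 = 2*1 + 0 = 2.
  i=2: a_2=5, p_2 = 5*1 + 0 = 5, q_2 = 5*2 + 1 = 11.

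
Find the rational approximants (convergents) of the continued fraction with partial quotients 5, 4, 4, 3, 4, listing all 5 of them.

Using the convergent recurrence p_i = a_i*p_{i-1} + p_{i-2}, q_i = a_i*q_{i-1} + q_{i-2} with p_{-2}=0, p_{-1}=1, q_{-2}=1, q_{-1}=0:
  i=0: a_0=5, p_0 = 5*1 + 0 = 5, q_0 = 5*0 + 1 = 1.
  i=1: a_1=4, p_1 = 4*5 + 1 = 21, q_1 = 4*1 + 0 = 4.
  i=2: a_2=4, p_2 = 4*21 + 5 = 89, q_2 = 4*4 + 1 = 17.
  i=3: a_3=3, p_3 = 3*89 + 21 = 288, q_3 = 3*17 + 4 = 55.
  i=4: a_4=4, p_4 = 4*288 + 89 = 1241, q_4 = 4*55 + 17 = 237.

5/1, 21/4, 89/17, 288/55, 1241/237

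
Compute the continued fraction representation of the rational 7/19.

[0; 2, 1, 2, 2]

Run the Euclidean algorithm on 7 and 19; the successive quotients are the partial quotients a_0, a_1, ... (each step inverts the fractional part left over by the previous one):
  7 = 0*19 + 7, so a_0 = 0.
  19 = 2*7 + 5, so a_1 = 2.
  7 = 1*5 + 2, so a_2 = 1.
  5 = 2*2 + 1, so a_3 = 2.
  2 = 2*1 + 0, so a_4 = 2.
The remainder reaches 0 after 5 divisions, so the expansion has 5 partial quotients, read off in order.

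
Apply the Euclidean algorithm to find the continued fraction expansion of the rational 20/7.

Run the Euclidean algorithm on 20 and 7; the successive quotients are the partial quotients a_0, a_1, ... (each step inverts the fractional part left over by the previous one):
  20 = 2*7 + 6, so a_0 = 2.
  7 = 1*6 + 1, so a_1 = 1.
  6 = 6*1 + 0, so a_2 = 6.
The remainder reaches 0 after 3 divisions, so the expansion has 3 partial quotients, read off in order.

[2; 1, 6]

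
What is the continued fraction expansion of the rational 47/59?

Run the Euclidean algorithm on 47 and 59; the successive quotients are the partial quotients a_0, a_1, ... (each step inverts the fractional part left over by the previous one):
  47 = 0*59 + 47, so a_0 = 0.
  59 = 1*47 + 12, so a_1 = 1.
  47 = 3*12 + 11, so a_2 = 3.
  12 = 1*11 + 1, so a_3 = 1.
  11 = 11*1 + 0, so a_4 = 11.
The remainder reaches 0 after 5 divisions, so the expansion has 5 partial quotients, read off in order.

[0; 1, 3, 1, 11]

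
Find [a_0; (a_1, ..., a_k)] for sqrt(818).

Write x_i = (sqrt(818) + m_i)/d_i with (m_0, d_0) = (0, 1). a_0 = floor(sqrt(818)) = 28, since 28^2 = 784 <= 818 < 841 = 29^2.
Iterate m_{i+1} = d_i*a_i - m_i, d_{i+1} = (818 - m_{i+1}^2)/d_i, a_{i+1} = floor((a_0 + m_{i+1})/d_{i+1}):
  m_1 = 1*28 - 0 = 28, d_1 = (818 - 28^2)/1 = 34/1 = 34, a_1 = floor((28 + 28)/34) = 1.
  m_2 = 34*1 - 28 = 6, d_2 = (818 - 6^2)/34 = 782/34 = 23, a_2 = floor((28 + 6)/23) = 1.
  m_3 = 23*1 - 6 = 17, d_3 = (818 - 17^2)/23 = 529/23 = 23, a_3 = floor((28 + 17)/23) = 1.
  m_4 = 23*1 - 17 = 6, d_4 = (818 - 6^2)/23 = 782/23 = 34, a_4 = floor((28 + 6)/34) = 1.
  m_5 = 34*1 - 6 = 28, d_5 = (818 - 28^2)/34 = 34/34 = 1, a_5 = floor((28 + 28)/1) = 56.
  m_6 = 1*56 - 28 = 28, d_6 = (818 - 28^2)/1 = 34/1 = 34: (m_6, d_6) = (m_1, d_1) = (28, 34), so from here the quotients repeat a_1, ..., a_5; the period length is 5.
Hence the expansion of sqrt(818) is a_0 = 28 followed by the repeating block 1, 1, 1, 1, 56 (period 5).

[28; (1, 1, 1, 1, 56)]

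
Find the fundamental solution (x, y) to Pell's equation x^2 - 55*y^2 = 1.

(x, y) = (89, 12)

First expand sqrt(55) as a continued fraction. With x_i = (sqrt(55) + m_i)/d_i and (m_0, d_0) = (0, 1): a_0 = floor(sqrt(55)) = 7, since 7^2 = 49 <= 55 < 64 = 8^2.
Iterate m_{i+1} = d_i*a_i - m_i, d_{i+1} = (55 - m_{i+1}^2)/d_i, a_{i+1} = floor((a_0 + m_{i+1})/d_{i+1}):
  m_1 = 1*7 - 0 = 7, d_1 = (55 - 7^2)/1 = 6/1 = 6, a_1 = floor((7 + 7)/6) = 2.
  m_2 = 6*2 - 7 = 5, d_2 = (55 - 5^2)/6 = 30/6 = 5, a_2 = floor((7 + 5)/5) = 2.
  m_3 = 5*2 - 5 = 5, d_3 = (55 - 5^2)/5 = 30/5 = 6, a_3 = floor((7 + 5)/6) = 2.
  m_4 = 6*2 - 5 = 7, d_4 = (55 - 7^2)/6 = 6/6 = 1, a_4 = floor((7 + 7)/1) = 14.
  m_5 = 1*14 - 7 = 7, d_5 = (55 - 7^2)/1 = 6/1 = 6: (m_5, d_5) = (m_1, d_1) = (7, 6), so from here the quotients repeat a_1, ..., a_4; the period length is 4.
So sqrt(55) = [7; (2, 2, 2, 14)] with period length k = 4.
k is even, so the fundamental solution of x^2 - 55y^2 = 1 is (p_{k-1}, q_{k-1}) = (p_3, q_3); compute convergents through index 3.
Convergents (p_i = a_i*p_{i-1} + p_{i-2}, q_i = a_i*q_{i-1} + q_{i-2} with p_{-2}=0, p_{-1}=1, q_{-2}=1, q_{-1}=0):
  i=0: a_0=7, p_0 = 7*1 + 0 = 7, q_0 = 7*0 + 1 = 1.
  i=1: a_1=2, p_1 = 2*7 + 1 = 15, q_1 = 2*1 + 0 = 2.
  i=2: a_2=2, p_2 = 2*15 + 7 = 37, q_2 = 2*2 + 1 = 5.
  i=3: a_3=2, p_3 = 2*37 + 15 = 89, q_3 = 2*5 + 2 = 12.
Check: 89^2 - 55*12^2 = 7921 - 7920 = 1, so (x, y) = (89, 12) solves the equation, and by the theorem it is the least positive solution.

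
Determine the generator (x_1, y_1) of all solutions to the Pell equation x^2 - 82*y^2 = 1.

(x, y) = (163, 18)

First expand sqrt(82) as a continued fraction. With x_i = (sqrt(82) + m_i)/d_i and (m_0, d_0) = (0, 1): a_0 = floor(sqrt(82)) = 9, since 9^2 = 81 <= 82 < 100 = 10^2.
Iterate m_{i+1} = d_i*a_i - m_i, d_{i+1} = (82 - m_{i+1}^2)/d_i, a_{i+1} = floor((a_0 + m_{i+1})/d_{i+1}):
  m_1 = 1*9 - 0 = 9, d_1 = (82 - 9^2)/1 = 1/1 = 1, a_1 = floor((9 + 9)/1) = 18.
  m_2 = 1*18 - 9 = 9, d_2 = (82 - 9^2)/1 = 1/1 = 1: (m_2, d_2) = (m_1, d_1) = (9, 1), so from here the quotient a_1 repeats; the period length is 1.
So sqrt(82) = [9; (18)] with period length k = 1.
k is odd, so (p_{k-1}, q_{k-1}) only solves x^2 - 82y^2 = -1 and the fundamental solution of x^2 - 82y^2 = 1 is (p_{2k-1}, q_{2k-1}) = (p_1, q_1); compute convergents through index 1, running through the period twice.
Convergents (p_i = a_i*p_{i-1} + p_{i-2}, q_i = a_i*q_{i-1} + q_{i-2} with p_{-2}=0, p_{-1}=1, q_{-2}=1, q_{-1}=0):
  i=0: a_0=9, p_0 = 9*1 + 0 = 9, q_0 = 9*0 + 1 = 1.
  i=1: a_1=18, p_1 = 18*9 + 1 = 163, q_1 = 18*1 + 0 = 18.
Indeed p_0^2 - 82*q_0^2 = 81 - 82 = -1, not +1.
Check: 163^2 - 82*18^2 = 26569 - 26568 = 1, so (x, y) = (163, 18) solves the equation, and by the theorem it is the least positive solution.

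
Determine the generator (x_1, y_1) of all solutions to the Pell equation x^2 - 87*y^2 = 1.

First expand sqrt(87) as a continued fraction. With x_i = (sqrt(87) + m_i)/d_i and (m_0, d_0) = (0, 1): a_0 = floor(sqrt(87)) = 9, since 9^2 = 81 <= 87 < 100 = 10^2.
Iterate m_{i+1} = d_i*a_i - m_i, d_{i+1} = (87 - m_{i+1}^2)/d_i, a_{i+1} = floor((a_0 + m_{i+1})/d_{i+1}):
  m_1 = 1*9 - 0 = 9, d_1 = (87 - 9^2)/1 = 6/1 = 6, a_1 = floor((9 + 9)/6) = 3.
  m_2 = 6*3 - 9 = 9, d_2 = (87 - 9^2)/6 = 6/6 = 1, a_2 = floor((9 + 9)/1) = 18.
  m_3 = 1*18 - 9 = 9, d_3 = (87 - 9^2)/1 = 6/1 = 6: (m_3, d_3) = (m_1, d_1) = (9, 6), so from here the quotients repeat a_1, a_2; the period length is 2.
So sqrt(87) = [9; (3, 18)] with period length k = 2.
k is even, so the fundamental solution of x^2 - 87y^2 = 1 is (p_{k-1}, q_{k-1}) = (p_1, q_1); compute convergents through index 1.
Convergents (p_i = a_i*p_{i-1} + p_{i-2}, q_i = a_i*q_{i-1} + q_{i-2} with p_{-2}=0, p_{-1}=1, q_{-2}=1, q_{-1}=0):
  i=0: a_0=9, p_0 = 9*1 + 0 = 9, q_0 = 9*0 + 1 = 1.
  i=1: a_1=3, p_1 = 3*9 + 1 = 28, q_1 = 3*1 + 0 = 3.
Check: 28^2 - 87*3^2 = 784 - 783 = 1, so (x, y) = (28, 3) solves the equation, and by the theorem it is the least positive solution.

(x, y) = (28, 3)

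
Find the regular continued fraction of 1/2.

Run the Euclidean algorithm on 1 and 2; the successive quotients are the partial quotients a_0, a_1, ... (each step inverts the fractional part left over by the previous one):
  1 = 0*2 + 1, so a_0 = 0.
  2 = 2*1 + 0, so a_1 = 2.
The remainder reaches 0 after 2 divisions, so the expansion has 2 partial quotients, read off in order.

[0; 2]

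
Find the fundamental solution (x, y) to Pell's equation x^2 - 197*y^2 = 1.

(x, y) = (393, 28)

First expand sqrt(197) as a continued fraction. With x_i = (sqrt(197) + m_i)/d_i and (m_0, d_0) = (0, 1): a_0 = floor(sqrt(197)) = 14, since 14^2 = 196 <= 197 < 225 = 15^2.
Iterate m_{i+1} = d_i*a_i - m_i, d_{i+1} = (197 - m_{i+1}^2)/d_i, a_{i+1} = floor((a_0 + m_{i+1})/d_{i+1}):
  m_1 = 1*14 - 0 = 14, d_1 = (197 - 14^2)/1 = 1/1 = 1, a_1 = floor((14 + 14)/1) = 28.
  m_2 = 1*28 - 14 = 14, d_2 = (197 - 14^2)/1 = 1/1 = 1: (m_2, d_2) = (m_1, d_1) = (14, 1), so from here the quotient a_1 repeats; the period length is 1.
So sqrt(197) = [14; (28)] with period length k = 1.
k is odd, so (p_{k-1}, q_{k-1}) only solves x^2 - 197y^2 = -1 and the fundamental solution of x^2 - 197y^2 = 1 is (p_{2k-1}, q_{2k-1}) = (p_1, q_1); compute convergents through index 1, running through the period twice.
Convergents (p_i = a_i*p_{i-1} + p_{i-2}, q_i = a_i*q_{i-1} + q_{i-2} with p_{-2}=0, p_{-1}=1, q_{-2}=1, q_{-1}=0):
  i=0: a_0=14, p_0 = 14*1 + 0 = 14, q_0 = 14*0 + 1 = 1.
  i=1: a_1=28, p_1 = 28*14 + 1 = 393, q_1 = 28*1 + 0 = 28.
Indeed p_0^2 - 197*q_0^2 = 196 - 197 = -1, not +1.
Check: 393^2 - 197*28^2 = 154449 - 154448 = 1, so (x, y) = (393, 28) solves the equation, and by the theorem it is the least positive solution.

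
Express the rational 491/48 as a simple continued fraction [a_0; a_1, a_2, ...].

[10; 4, 2, 1, 3]

Run the Euclidean algorithm on 491 and 48; the successive quotients are the partial quotients a_0, a_1, ... (each step inverts the fractional part left over by the previous one):
  491 = 10*48 + 11, so a_0 = 10.
  48 = 4*11 + 4, so a_1 = 4.
  11 = 2*4 + 3, so a_2 = 2.
  4 = 1*3 + 1, so a_3 = 1.
  3 = 3*1 + 0, so a_4 = 3.
The remainder reaches 0 after 5 divisions, so the expansion has 5 partial quotients, read off in order.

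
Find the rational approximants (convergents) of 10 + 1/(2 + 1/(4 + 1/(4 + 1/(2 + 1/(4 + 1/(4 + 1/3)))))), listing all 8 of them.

Using the convergent recurrence p_i = a_i*p_{i-1} + p_{i-2}, q_i = a_i*q_{i-1} + q_{i-2} with p_{-2}=0, p_{-1}=1, q_{-2}=1, q_{-1}=0:
  i=0: a_0=10, p_0 = 10*1 + 0 = 10, q_0 = 10*0 + 1 = 1.
  i=1: a_1=2, p_1 = 2*10 + 1 = 21, q_1 = 2*1 + 0 = 2.
  i=2: a_2=4, p_2 = 4*21 + 10 = 94, q_2 = 4*2 + 1 = 9.
  i=3: a_3=4, p_3 = 4*94 + 21 = 397, q_3 = 4*9 + 2 = 38.
  i=4: a_4=2, p_4 = 2*397 + 94 = 888, q_4 = 2*38 + 9 = 85.
  i=5: a_5=4, p_5 = 4*888 + 397 = 3949, q_5 = 4*85 + 38 = 378.
  i=6: a_6=4, p_6 = 4*3949 + 888 = 16684, q_6 = 4*378 + 85 = 1597.
  i=7: a_7=3, p_7 = 3*16684 + 3949 = 54001, q_7 = 3*1597 + 378 = 5169.

10/1, 21/2, 94/9, 397/38, 888/85, 3949/378, 16684/1597, 54001/5169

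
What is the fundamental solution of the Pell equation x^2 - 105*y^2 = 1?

First expand sqrt(105) as a continued fraction. With x_i = (sqrt(105) + m_i)/d_i and (m_0, d_0) = (0, 1): a_0 = floor(sqrt(105)) = 10, since 10^2 = 100 <= 105 < 121 = 11^2.
Iterate m_{i+1} = d_i*a_i - m_i, d_{i+1} = (105 - m_{i+1}^2)/d_i, a_{i+1} = floor((a_0 + m_{i+1})/d_{i+1}):
  m_1 = 1*10 - 0 = 10, d_1 = (105 - 10^2)/1 = 5/1 = 5, a_1 = floor((10 + 10)/5) = 4.
  m_2 = 5*4 - 10 = 10, d_2 = (105 - 10^2)/5 = 5/5 = 1, a_2 = floor((10 + 10)/1) = 20.
  m_3 = 1*20 - 10 = 10, d_3 = (105 - 10^2)/1 = 5/1 = 5: (m_3, d_3) = (m_1, d_1) = (10, 5), so from here the quotients repeat a_1, a_2; the period length is 2.
So sqrt(105) = [10; (4, 20)] with period length k = 2.
k is even, so the fundamental solution of x^2 - 105y^2 = 1 is (p_{k-1}, q_{k-1}) = (p_1, q_1); compute convergents through index 1.
Convergents (p_i = a_i*p_{i-1} + p_{i-2}, q_i = a_i*q_{i-1} + q_{i-2} with p_{-2}=0, p_{-1}=1, q_{-2}=1, q_{-1}=0):
  i=0: a_0=10, p_0 = 10*1 + 0 = 10, q_0 = 10*0 + 1 = 1.
  i=1: a_1=4, p_1 = 4*10 + 1 = 41, q_1 = 4*1 + 0 = 4.
Check: 41^2 - 105*4^2 = 1681 - 1680 = 1, so (x, y) = (41, 4) solves the equation, and by the theorem it is the least positive solution.

(x, y) = (41, 4)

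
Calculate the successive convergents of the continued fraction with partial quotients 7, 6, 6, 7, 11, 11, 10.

Using the convergent recurrence p_i = a_i*p_{i-1} + p_{i-2}, q_i = a_i*q_{i-1} + q_{i-2} with p_{-2}=0, p_{-1}=1, q_{-2}=1, q_{-1}=0:
  i=0: a_0=7, p_0 = 7*1 + 0 = 7, q_0 = 7*0 + 1 = 1.
  i=1: a_1=6, p_1 = 6*7 + 1 = 43, q_1 = 6*1 + 0 = 6.
  i=2: a_2=6, p_2 = 6*43 + 7 = 265, q_2 = 6*6 + 1 = 37.
  i=3: a_3=7, p_3 = 7*265 + 43 = 1898, q_3 = 7*37 + 6 = 265.
  i=4: a_4=11, p_4 = 11*1898 + 265 = 21143, q_4 = 11*265 + 37 = 2952.
  i=5: a_5=11, p_5 = 11*21143 + 1898 = 234471, q_5 = 11*2952 + 265 = 32737.
  i=6: a_6=10, p_6 = 10*234471 + 21143 = 2365853, q_6 = 10*32737 + 2952 = 330322.

7/1, 43/6, 265/37, 1898/265, 21143/2952, 234471/32737, 2365853/330322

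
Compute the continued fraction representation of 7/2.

Run the Euclidean algorithm on 7 and 2; the successive quotients are the partial quotients a_0, a_1, ... (each step inverts the fractional part left over by the previous one):
  7 = 3*2 + 1, so a_0 = 3.
  2 = 2*1 + 0, so a_1 = 2.
The remainder reaches 0 after 2 divisions, so the expansion has 2 partial quotients, read off in order.

[3; 2]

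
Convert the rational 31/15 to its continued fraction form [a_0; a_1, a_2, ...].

Run the Euclidean algorithm on 31 and 15; the successive quotients are the partial quotients a_0, a_1, ... (each step inverts the fractional part left over by the previous one):
  31 = 2*15 + 1, so a_0 = 2.
  15 = 15*1 + 0, so a_1 = 15.
The remainder reaches 0 after 2 divisions, so the expansion has 2 partial quotients, read off in order.

[2; 15]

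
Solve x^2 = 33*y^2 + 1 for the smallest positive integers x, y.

First expand sqrt(33) as a continued fraction. With x_i = (sqrt(33) + m_i)/d_i and (m_0, d_0) = (0, 1): a_0 = floor(sqrt(33)) = 5, since 5^2 = 25 <= 33 < 36 = 6^2.
Iterate m_{i+1} = d_i*a_i - m_i, d_{i+1} = (33 - m_{i+1}^2)/d_i, a_{i+1} = floor((a_0 + m_{i+1})/d_{i+1}):
  m_1 = 1*5 - 0 = 5, d_1 = (33 - 5^2)/1 = 8/1 = 8, a_1 = floor((5 + 5)/8) = 1.
  m_2 = 8*1 - 5 = 3, d_2 = (33 - 3^2)/8 = 24/8 = 3, a_2 = floor((5 + 3)/3) = 2.
  m_3 = 3*2 - 3 = 3, d_3 = (33 - 3^2)/3 = 24/3 = 8, a_3 = floor((5 + 3)/8) = 1.
  m_4 = 8*1 - 3 = 5, d_4 = (33 - 5^2)/8 = 8/8 = 1, a_4 = floor((5 + 5)/1) = 10.
  m_5 = 1*10 - 5 = 5, d_5 = (33 - 5^2)/1 = 8/1 = 8: (m_5, d_5) = (m_1, d_1) = (5, 8), so from here the quotients repeat a_1, ..., a_4; the period length is 4.
So sqrt(33) = [5; (1, 2, 1, 10)] with period length k = 4.
k is even, so the fundamental solution of x^2 - 33y^2 = 1 is (p_{k-1}, q_{k-1}) = (p_3, q_3); compute convergents through index 3.
Convergents (p_i = a_i*p_{i-1} + p_{i-2}, q_i = a_i*q_{i-1} + q_{i-2} with p_{-2}=0, p_{-1}=1, q_{-2}=1, q_{-1}=0):
  i=0: a_0=5, p_0 = 5*1 + 0 = 5, q_0 = 5*0 + 1 = 1.
  i=1: a_1=1, p_1 = 1*5 + 1 = 6, q_1 = 1*1 + 0 = 1.
  i=2: a_2=2, p_2 = 2*6 + 5 = 17, q_2 = 2*1 + 1 = 3.
  i=3: a_3=1, p_3 = 1*17 + 6 = 23, q_3 = 1*3 + 1 = 4.
Check: 23^2 - 33*4^2 = 529 - 528 = 1, so (x, y) = (23, 4) solves the equation, and by the theorem it is the least positive solution.

(x, y) = (23, 4)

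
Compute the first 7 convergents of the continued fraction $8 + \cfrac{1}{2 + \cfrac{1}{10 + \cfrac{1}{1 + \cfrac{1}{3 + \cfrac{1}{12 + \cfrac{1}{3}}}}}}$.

Using the convergent recurrence p_i = a_i*p_{i-1} + p_{i-2}, q_i = a_i*q_{i-1} + q_{i-2} with p_{-2}=0, p_{-1}=1, q_{-2}=1, q_{-1}=0:
  i=0: a_0=8, p_0 = 8*1 + 0 = 8, q_0 = 8*0 + 1 = 1.
  i=1: a_1=2, p_1 = 2*8 + 1 = 17, q_1 = 2*1 + 0 = 2.
  i=2: a_2=10, p_2 = 10*17 + 8 = 178, q_2 = 10*2 + 1 = 21.
  i=3: a_3=1, p_3 = 1*178 + 17 = 195, q_3 = 1*21 + 2 = 23.
  i=4: a_4=3, p_4 = 3*195 + 178 = 763, q_4 = 3*23 + 21 = 90.
  i=5: a_5=12, p_5 = 12*763 + 195 = 9351, q_5 = 12*90 + 23 = 1103.
  i=6: a_6=3, p_6 = 3*9351 + 763 = 28816, q_6 = 3*1103 + 90 = 3399.

8/1, 17/2, 178/21, 195/23, 763/90, 9351/1103, 28816/3399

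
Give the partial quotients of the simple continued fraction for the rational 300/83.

Run the Euclidean algorithm on 300 and 83; the successive quotients are the partial quotients a_0, a_1, ... (each step inverts the fractional part left over by the previous one):
  300 = 3*83 + 51, so a_0 = 3.
  83 = 1*51 + 32, so a_1 = 1.
  51 = 1*32 + 19, so a_2 = 1.
  32 = 1*19 + 13, so a_3 = 1.
  19 = 1*13 + 6, so a_4 = 1.
  13 = 2*6 + 1, so a_5 = 2.
  6 = 6*1 + 0, so a_6 = 6.
The remainder reaches 0 after 7 divisions, so the expansion has 7 partial quotients, read off in order.

[3; 1, 1, 1, 1, 2, 6]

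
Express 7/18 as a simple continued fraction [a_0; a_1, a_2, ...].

[0; 2, 1, 1, 3]

Run the Euclidean algorithm on 7 and 18; the successive quotients are the partial quotients a_0, a_1, ... (each step inverts the fractional part left over by the previous one):
  7 = 0*18 + 7, so a_0 = 0.
  18 = 2*7 + 4, so a_1 = 2.
  7 = 1*4 + 3, so a_2 = 1.
  4 = 1*3 + 1, so a_3 = 1.
  3 = 3*1 + 0, so a_4 = 3.
The remainder reaches 0 after 5 divisions, so the expansion has 5 partial quotients, read off in order.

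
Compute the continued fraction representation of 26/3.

Run the Euclidean algorithm on 26 and 3; the successive quotients are the partial quotients a_0, a_1, ... (each step inverts the fractional part left over by the previous one):
  26 = 8*3 + 2, so a_0 = 8.
  3 = 1*2 + 1, so a_1 = 1.
  2 = 2*1 + 0, so a_2 = 2.
The remainder reaches 0 after 3 divisions, so the expansion has 3 partial quotients, read off in order.

[8; 1, 2]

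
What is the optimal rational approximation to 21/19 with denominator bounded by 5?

6/5

Expand x = 21/19 as a continued fraction with the Euclidean algorithm:
  21 = 1*19 + 2, so a_0 = 1.
  19 = 9*2 + 1, so a_1 = 9.
  2 = 2*1 + 0, so a_2 = 2.
so x = [1; 9, 2].
Convergents (p_i = a_i*p_{i-1} + p_{i-2}, q_i = a_i*q_{i-1} + q_{i-2} with p_{-2}=0, p_{-1}=1, q_{-2}=1, q_{-1}=0), until the denominator exceeds 5:
  i=0: a_0=1, p_0 = 1*1 + 0 = 1, q_0 = 1*0 + 1 = 1.
  i=1: a_1=9, p_1 = 9*1 + 1 = 10, q_1 = 9*1 + 0 = 9.
q_1 = 9 > 5, so the last convergent with denominator <= 5 is p_0/q_0 = 1/1.
The closest fraction with denominator <= 5 is either p_0/q_0 or the intermediate fraction (k*p_0 + p_{-1})/(k*q_0 + q_{-1}) with the largest k >= 1 whose denominator stays <= 5; these approach x as k grows, and every other convergent or intermediate fraction in range is farther away.
Largest k: floor((5 - q_{-1})/q_0) = floor((5 - 0)/1) = 5 (using the seeds p_{-1} = 1, q_{-1} = 0).
That gives (5*1 + 1)/(5*1 + 0) = 6/5.
Compare the errors: |x - 1/1| = |21*1 - 1*19|/(19*1) = 2/19, and |x - 6/5| = |21*5 - 6*19|/(19*5) = 9/95.
Cross-multiplying, 9*19 = 171 < 190 = 2*95, so 9/95 is smaller: the intermediate fraction 6/5 is closer to x than 1/1.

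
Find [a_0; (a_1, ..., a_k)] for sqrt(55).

Write x_i = (sqrt(55) + m_i)/d_i with (m_0, d_0) = (0, 1). a_0 = floor(sqrt(55)) = 7, since 7^2 = 49 <= 55 < 64 = 8^2.
Iterate m_{i+1} = d_i*a_i - m_i, d_{i+1} = (55 - m_{i+1}^2)/d_i, a_{i+1} = floor((a_0 + m_{i+1})/d_{i+1}):
  m_1 = 1*7 - 0 = 7, d_1 = (55 - 7^2)/1 = 6/1 = 6, a_1 = floor((7 + 7)/6) = 2.
  m_2 = 6*2 - 7 = 5, d_2 = (55 - 5^2)/6 = 30/6 = 5, a_2 = floor((7 + 5)/5) = 2.
  m_3 = 5*2 - 5 = 5, d_3 = (55 - 5^2)/5 = 30/5 = 6, a_3 = floor((7 + 5)/6) = 2.
  m_4 = 6*2 - 5 = 7, d_4 = (55 - 7^2)/6 = 6/6 = 1, a_4 = floor((7 + 7)/1) = 14.
  m_5 = 1*14 - 7 = 7, d_5 = (55 - 7^2)/1 = 6/1 = 6: (m_5, d_5) = (m_1, d_1) = (7, 6), so from here the quotients repeat a_1, ..., a_4; the period length is 4.
Hence the expansion of sqrt(55) is a_0 = 7 followed by the repeating block 2, 2, 2, 14 (period 4).

[7; (2, 2, 2, 14)]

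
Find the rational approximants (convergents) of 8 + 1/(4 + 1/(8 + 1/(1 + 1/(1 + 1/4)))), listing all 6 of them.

Using the convergent recurrence p_i = a_i*p_{i-1} + p_{i-2}, q_i = a_i*q_{i-1} + q_{i-2} with p_{-2}=0, p_{-1}=1, q_{-2}=1, q_{-1}=0:
  i=0: a_0=8, p_0 = 8*1 + 0 = 8, q_0 = 8*0 + 1 = 1.
  i=1: a_1=4, p_1 = 4*8 + 1 = 33, q_1 = 4*1 + 0 = 4.
  i=2: a_2=8, p_2 = 8*33 + 8 = 272, q_2 = 8*4 + 1 = 33.
  i=3: a_3=1, p_3 = 1*272 + 33 = 305, q_3 = 1*33 + 4 = 37.
  i=4: a_4=1, p_4 = 1*305 + 272 = 577, q_4 = 1*37 + 33 = 70.
  i=5: a_5=4, p_5 = 4*577 + 305 = 2613, q_5 = 4*70 + 37 = 317.

8/1, 33/4, 272/33, 305/37, 577/70, 2613/317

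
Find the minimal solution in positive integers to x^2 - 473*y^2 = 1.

First expand sqrt(473) as a continued fraction. With x_i = (sqrt(473) + m_i)/d_i and (m_0, d_0) = (0, 1): a_0 = floor(sqrt(473)) = 21, since 21^2 = 441 <= 473 < 484 = 22^2.
Iterate m_{i+1} = d_i*a_i - m_i, d_{i+1} = (473 - m_{i+1}^2)/d_i, a_{i+1} = floor((a_0 + m_{i+1})/d_{i+1}):
  m_1 = 1*21 - 0 = 21, d_1 = (473 - 21^2)/1 = 32/1 = 32, a_1 = floor((21 + 21)/32) = 1.
  m_2 = 32*1 - 21 = 11, d_2 = (473 - 11^2)/32 = 352/32 = 11, a_2 = floor((21 + 11)/11) = 2.
  m_3 = 11*2 - 11 = 11, d_3 = (473 - 11^2)/11 = 352/11 = 32, a_3 = floor((21 + 11)/32) = 1.
  m_4 = 32*1 - 11 = 21, d_4 = (473 - 21^2)/32 = 32/32 = 1, a_4 = floor((21 + 21)/1) = 42.
  m_5 = 1*42 - 21 = 21, d_5 = (473 - 21^2)/1 = 32/1 = 32: (m_5, d_5) = (m_1, d_1) = (21, 32), so from here the quotients repeat a_1, ..., a_4; the period length is 4.
So sqrt(473) = [21; (1, 2, 1, 42)] with period length k = 4.
k is even, so the fundamental solution of x^2 - 473y^2 = 1 is (p_{k-1}, q_{k-1}) = (p_3, q_3); compute convergents through index 3.
Convergents (p_i = a_i*p_{i-1} + p_{i-2}, q_i = a_i*q_{i-1} + q_{i-2} with p_{-2}=0, p_{-1}=1, q_{-2}=1, q_{-1}=0):
  i=0: a_0=21, p_0 = 21*1 + 0 = 21, q_0 = 21*0 + 1 = 1.
  i=1: a_1=1, p_1 = 1*21 + 1 = 22, q_1 = 1*1 + 0 = 1.
  i=2: a_2=2, p_2 = 2*22 + 21 = 65, q_2 = 2*1 + 1 = 3.
  i=3: a_3=1, p_3 = 1*65 + 22 = 87, q_3 = 1*3 + 1 = 4.
Check: 87^2 - 473*4^2 = 7569 - 7568 = 1, so (x, y) = (87, 4) solves the equation, and by the theorem it is the least positive solution.

(x, y) = (87, 4)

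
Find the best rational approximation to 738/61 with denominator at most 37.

375/31

Expand x = 738/61 as a continued fraction with the Euclidean algorithm:
  738 = 12*61 + 6, so a_0 = 12.
  61 = 10*6 + 1, so a_1 = 10.
  6 = 6*1 + 0, so a_2 = 6.
so x = [12; 10, 6].
Convergents (p_i = a_i*p_{i-1} + p_{i-2}, q_i = a_i*q_{i-1} + q_{i-2} with p_{-2}=0, p_{-1}=1, q_{-2}=1, q_{-1}=0), until the denominator exceeds 37:
  i=0: a_0=12, p_0 = 12*1 + 0 = 12, q_0 = 12*0 + 1 = 1.
  i=1: a_1=10, p_1 = 10*12 + 1 = 121, q_1 = 10*1 + 0 = 10.
  i=2: a_2=6, p_2 = 6*121 + 12 = 738, q_2 = 6*10 + 1 = 61.
q_2 = 61 > 37, so the last convergent with denominator <= 37 is p_1/q_1 = 121/10.
The closest fraction with denominator <= 37 is either p_1/q_1 or the intermediate fraction (k*p_1 + p_0)/(k*q_1 + q_0) with the largest k >= 1 whose denominator stays <= 37; these approach x as k grows, and every other convergent or intermediate fraction in range is farther away.
Largest k: floor((37 - q_0)/q_1) = floor((37 - 1)/10) = 3.
That gives (3*121 + 12)/(3*10 + 1) = 375/31.
Compare the errors: |x - 121/10| = |738*10 - 121*61|/(61*10) = 1/610, and |x - 375/31| = |738*31 - 375*61|/(61*31) = 3/1891.
Cross-multiplying, 3*610 = 1830 < 1891 = 1*1891, so 3/1891 is smaller: the intermediate fraction 375/31 is closer to x than 121/10.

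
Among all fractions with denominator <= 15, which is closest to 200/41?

39/8

Expand x = 200/41 as a continued fraction with the Euclidean algorithm:
  200 = 4*41 + 36, so a_0 = 4.
  41 = 1*36 + 5, so a_1 = 1.
  36 = 7*5 + 1, so a_2 = 7.
  5 = 5*1 + 0, so a_3 = 5.
so x = [4; 1, 7, 5].
Convergents (p_i = a_i*p_{i-1} + p_{i-2}, q_i = a_i*q_{i-1} + q_{i-2} with p_{-2}=0, p_{-1}=1, q_{-2}=1, q_{-1}=0), until the denominator exceeds 15:
  i=0: a_0=4, p_0 = 4*1 + 0 = 4, q_0 = 4*0 + 1 = 1.
  i=1: a_1=1, p_1 = 1*4 + 1 = 5, q_1 = 1*1 + 0 = 1.
  i=2: a_2=7, p_2 = 7*5 + 4 = 39, q_2 = 7*1 + 1 = 8.
  i=3: a_3=5, p_3 = 5*39 + 5 = 200, q_3 = 5*8 + 1 = 41.
q_3 = 41 > 15, so the last convergent with denominator <= 15 is p_2/q_2 = 39/8.
The closest fraction with denominator <= 15 is either p_2/q_2 or the intermediate fraction (k*p_2 + p_1)/(k*q_2 + q_1) with the largest k >= 1 whose denominator stays <= 15; these approach x as k grows, and every other convergent or intermediate fraction in range is farther away.
Largest k: floor((15 - q_1)/q_2) = floor((15 - 1)/8) = 1.
That gives (1*39 + 5)/(1*8 + 1) = 44/9.
Compare the errors: |x - 39/8| = |200*8 - 39*41|/(41*8) = 1/328, and |x - 44/9| = |200*9 - 44*41|/(41*9) = 4/369.
Cross-multiplying, 1*369 = 369 < 1312 = 4*328, so 1/328 is smaller: the convergent 39/8 is closer to x than 44/9.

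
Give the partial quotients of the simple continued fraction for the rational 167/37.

Run the Euclidean algorithm on 167 and 37; the successive quotients are the partial quotients a_0, a_1, ... (each step inverts the fractional part left over by the previous one):
  167 = 4*37 + 19, so a_0 = 4.
  37 = 1*19 + 18, so a_1 = 1.
  19 = 1*18 + 1, so a_2 = 1.
  18 = 18*1 + 0, so a_3 = 18.
The remainder reaches 0 after 4 divisions, so the expansion has 4 partial quotients, read off in order.

[4; 1, 1, 18]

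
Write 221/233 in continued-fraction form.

Run the Euclidean algorithm on 221 and 233; the successive quotients are the partial quotients a_0, a_1, ... (each step inverts the fractional part left over by the previous one):
  221 = 0*233 + 221, so a_0 = 0.
  233 = 1*221 + 12, so a_1 = 1.
  221 = 18*12 + 5, so a_2 = 18.
  12 = 2*5 + 2, so a_3 = 2.
  5 = 2*2 + 1, so a_4 = 2.
  2 = 2*1 + 0, so a_5 = 2.
The remainder reaches 0 after 6 divisions, so the expansion has 6 partial quotients, read off in order.

[0; 1, 18, 2, 2, 2]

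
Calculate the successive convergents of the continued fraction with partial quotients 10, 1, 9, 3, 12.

Using the convergent recurrence p_i = a_i*p_{i-1} + p_{i-2}, q_i = a_i*q_{i-1} + q_{i-2} with p_{-2}=0, p_{-1}=1, q_{-2}=1, q_{-1}=0:
  i=0: a_0=10, p_0 = 10*1 + 0 = 10, q_0 = 10*0 + 1 = 1.
  i=1: a_1=1, p_1 = 1*10 + 1 = 11, q_1 = 1*1 + 0 = 1.
  i=2: a_2=9, p_2 = 9*11 + 10 = 109, q_2 = 9*1 + 1 = 10.
  i=3: a_3=3, p_3 = 3*109 + 11 = 338, q_3 = 3*10 + 1 = 31.
  i=4: a_4=12, p_4 = 12*338 + 109 = 4165, q_4 = 12*31 + 10 = 382.

10/1, 11/1, 109/10, 338/31, 4165/382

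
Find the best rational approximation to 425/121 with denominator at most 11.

Expand x = 425/121 as a continued fraction with the Euclidean algorithm:
  425 = 3*121 + 62, so a_0 = 3.
  121 = 1*62 + 59, so a_1 = 1.
  62 = 1*59 + 3, so a_2 = 1.
  59 = 19*3 + 2, so a_3 = 19.
  3 = 1*2 + 1, so a_4 = 1.
  2 = 2*1 + 0, so a_5 = 2.
so x = [3; 1, 1, 19, 1, 2].
Convergents (p_i = a_i*p_{i-1} + p_{i-2}, q_i = a_i*q_{i-1} + q_{i-2} with p_{-2}=0, p_{-1}=1, q_{-2}=1, q_{-1}=0), until the denominator exceeds 11:
  i=0: a_0=3, p_0 = 3*1 + 0 = 3, q_0 = 3*0 + 1 = 1.
  i=1: a_1=1, p_1 = 1*3 + 1 = 4, q_1 = 1*1 + 0 = 1.
  i=2: a_2=1, p_2 = 1*4 + 3 = 7, q_2 = 1*1 + 1 = 2.
  i=3: a_3=19, p_3 = 19*7 + 4 = 137, q_3 = 19*2 + 1 = 39.
q_3 = 39 > 11, so the last convergent with denominator <= 11 is p_2/q_2 = 7/2.
The closest fraction with denominator <= 11 is either p_2/q_2 or the intermediate fraction (k*p_2 + p_1)/(k*q_2 + q_1) with the largest k >= 1 whose denominator stays <= 11; these approach x as k grows, and every other convergent or intermediate fraction in range is farther away.
Largest k: floor((11 - q_1)/q_2) = floor((11 - 1)/2) = 5.
That gives (5*7 + 4)/(5*2 + 1) = 39/11.
Compare the errors: |x - 7/2| = |425*2 - 7*121|/(121*2) = 3/242, and |x - 39/11| = |425*11 - 39*121|/(121*11) = 44/1331.
Cross-multiplying, 3*1331 = 3993 < 10648 = 44*242, so 3/242 is smaller: the convergent 7/2 is closer to x than 39/11.

7/2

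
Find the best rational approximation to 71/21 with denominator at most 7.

Expand x = 71/21 as a continued fraction with the Euclidean algorithm:
  71 = 3*21 + 8, so a_0 = 3.
  21 = 2*8 + 5, so a_1 = 2.
  8 = 1*5 + 3, so a_2 = 1.
  5 = 1*3 + 2, so a_3 = 1.
  3 = 1*2 + 1, so a_4 = 1.
  2 = 2*1 + 0, so a_5 = 2.
so x = [3; 2, 1, 1, 1, 2].
Convergents (p_i = a_i*p_{i-1} + p_{i-2}, q_i = a_i*q_{i-1} + q_{i-2} with p_{-2}=0, p_{-1}=1, q_{-2}=1, q_{-1}=0), until the denominator exceeds 7:
  i=0: a_0=3, p_0 = 3*1 + 0 = 3, q_0 = 3*0 + 1 = 1.
  i=1: a_1=2, p_1 = 2*3 + 1 = 7, q_1 = 2*1 + 0 = 2.
  i=2: a_2=1, p_2 = 1*7 + 3 = 10, q_2 = 1*2 + 1 = 3.
  i=3: a_3=1, p_3 = 1*10 + 7 = 17, q_3 = 1*3 + 2 = 5.
  i=4: a_4=1, p_4 = 1*17 + 10 = 27, q_4 = 1*5 + 3 = 8.
q_4 = 8 > 7, so the last convergent with denominator <= 7 is p_3/q_3 = 17/5.
The closest fraction with denominator <= 7 is either p_3/q_3 or the intermediate fraction (k*p_3 + p_2)/(k*q_3 + q_2) with the largest k >= 1 whose denominator stays <= 7; these approach x as k grows, and every other convergent or intermediate fraction in range is farther away.
Largest k: floor((7 - q_2)/q_3) = floor((7 - 3)/5) = 0.
Since k = 0, no intermediate fraction beyond p_3/q_3 has denominator <= 7, so the convergent 17/5 is the closest (its error is |71*5 - 17*21|/(21*5) = 2/105).

17/5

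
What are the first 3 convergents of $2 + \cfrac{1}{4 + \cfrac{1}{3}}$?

Using the convergent recurrence p_i = a_i*p_{i-1} + p_{i-2}, q_i = a_i*q_{i-1} + q_{i-2} with p_{-2}=0, p_{-1}=1, q_{-2}=1, q_{-1}=0:
  i=0: a_0=2, p_0 = 2*1 + 0 = 2, q_0 = 2*0 + 1 = 1.
  i=1: a_1=4, p_1 = 4*2 + 1 = 9, q_1 = 4*1 + 0 = 4.
  i=2: a_2=3, p_2 = 3*9 + 2 = 29, q_2 = 3*4 + 1 = 13.

2/1, 9/4, 29/13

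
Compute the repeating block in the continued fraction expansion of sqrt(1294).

[35; (1, 34, 1, 70)]

Write x_i = (sqrt(1294) + m_i)/d_i with (m_0, d_0) = (0, 1). a_0 = floor(sqrt(1294)) = 35, since 35^2 = 1225 <= 1294 < 1296 = 36^2.
Iterate m_{i+1} = d_i*a_i - m_i, d_{i+1} = (1294 - m_{i+1}^2)/d_i, a_{i+1} = floor((a_0 + m_{i+1})/d_{i+1}):
  m_1 = 1*35 - 0 = 35, d_1 = (1294 - 35^2)/1 = 69/1 = 69, a_1 = floor((35 + 35)/69) = 1.
  m_2 = 69*1 - 35 = 34, d_2 = (1294 - 34^2)/69 = 138/69 = 2, a_2 = floor((35 + 34)/2) = 34.
  m_3 = 2*34 - 34 = 34, d_3 = (1294 - 34^2)/2 = 138/2 = 69, a_3 = floor((35 + 34)/69) = 1.
  m_4 = 69*1 - 34 = 35, d_4 = (1294 - 35^2)/69 = 69/69 = 1, a_4 = floor((35 + 35)/1) = 70.
  m_5 = 1*70 - 35 = 35, d_5 = (1294 - 35^2)/1 = 69/1 = 69: (m_5, d_5) = (m_1, d_1) = (35, 69), so from here the quotients repeat a_1, ..., a_4; the period length is 4.
Hence the expansion of sqrt(1294) is a_0 = 35 followed by the repeating block 1, 34, 1, 70 (period 4).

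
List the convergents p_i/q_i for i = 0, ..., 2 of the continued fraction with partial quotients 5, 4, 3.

Using the convergent recurrence p_i = a_i*p_{i-1} + p_{i-2}, q_i = a_i*q_{i-1} + q_{i-2} with p_{-2}=0, p_{-1}=1, q_{-2}=1, q_{-1}=0:
  i=0: a_0=5, p_0 = 5*1 + 0 = 5, q_0 = 5*0 + 1 = 1.
  i=1: a_1=4, p_1 = 4*5 + 1 = 21, q_1 = 4*1 + 0 = 4.
  i=2: a_2=3, p_2 = 3*21 + 5 = 68, q_2 = 3*4 + 1 = 13.

5/1, 21/4, 68/13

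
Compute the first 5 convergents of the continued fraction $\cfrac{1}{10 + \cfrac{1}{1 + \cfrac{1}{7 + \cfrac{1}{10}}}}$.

0/1, 1/10, 1/11, 8/87, 81/881

Using the convergent recurrence p_i = a_i*p_{i-1} + p_{i-2}, q_i = a_i*q_{i-1} + q_{i-2} with p_{-2}=0, p_{-1}=1, q_{-2}=1, q_{-1}=0:
  i=0: a_0=0, p_0 = 0*1 + 0 = 0, q_0 = 0*0 + 1 = 1.
  i=1: a_1=10, p_1 = 10*0 + 1 = 1, q_1 = 10*1 + 0 = 10.
  i=2: a_2=1, p_2 = 1*1 + 0 = 1, q_2 = 1*10 + 1 = 11.
  i=3: a_3=7, p_3 = 7*1 + 1 = 8, q_3 = 7*11 + 10 = 87.
  i=4: a_4=10, p_4 = 10*8 + 1 = 81, q_4 = 10*87 + 11 = 881.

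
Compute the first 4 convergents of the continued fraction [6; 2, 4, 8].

Using the convergent recurrence p_i = a_i*p_{i-1} + p_{i-2}, q_i = a_i*q_{i-1} + q_{i-2} with p_{-2}=0, p_{-1}=1, q_{-2}=1, q_{-1}=0:
  i=0: a_0=6, p_0 = 6*1 + 0 = 6, q_0 = 6*0 + 1 = 1.
  i=1: a_1=2, p_1 = 2*6 + 1 = 13, q_1 = 2*1 + 0 = 2.
  i=2: a_2=4, p_2 = 4*13 + 6 = 58, q_2 = 4*2 + 1 = 9.
  i=3: a_3=8, p_3 = 8*58 + 13 = 477, q_3 = 8*9 + 2 = 74.

6/1, 13/2, 58/9, 477/74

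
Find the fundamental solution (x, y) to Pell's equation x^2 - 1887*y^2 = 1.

First expand sqrt(1887) as a continued fraction. With x_i = (sqrt(1887) + m_i)/d_i and (m_0, d_0) = (0, 1): a_0 = floor(sqrt(1887)) = 43, since 43^2 = 1849 <= 1887 < 1936 = 44^2.
Iterate m_{i+1} = d_i*a_i - m_i, d_{i+1} = (1887 - m_{i+1}^2)/d_i, a_{i+1} = floor((a_0 + m_{i+1})/d_{i+1}):
  m_1 = 1*43 - 0 = 43, d_1 = (1887 - 43^2)/1 = 38/1 = 38, a_1 = floor((43 + 43)/38) = 2.
  m_2 = 38*2 - 43 = 33, d_2 = (1887 - 33^2)/38 = 798/38 = 21, a_2 = floor((43 + 33)/21) = 3.
  m_3 = 21*3 - 33 = 30, d_3 = (1887 - 30^2)/21 = 987/21 = 47, a_3 = floor((43 + 30)/47) = 1.
  m_4 = 47*1 - 30 = 17, d_4 = (1887 - 17^2)/47 = 1598/47 = 34, a_4 = floor((43 + 17)/34) = 1.
  m_5 = 34*1 - 17 = 17, d_5 = (1887 - 17^2)/34 = 1598/34 = 47, a_5 = floor((43 + 17)/47) = 1.
  m_6 = 47*1 - 17 = 30, d_6 = (1887 - 30^2)/47 = 987/47 = 21, a_6 = floor((43 + 30)/21) = 3.
  m_7 = 21*3 - 30 = 33, d_7 = (1887 - 33^2)/21 = 798/21 = 38, a_7 = floor((43 + 33)/38) = 2.
  m_8 = 38*2 - 33 = 43, d_8 = (1887 - 43^2)/38 = 38/38 = 1, a_8 = floor((43 + 43)/1) = 86.
  m_9 = 1*86 - 43 = 43, d_9 = (1887 - 43^2)/1 = 38/1 = 38: (m_9, d_9) = (m_1, d_1) = (43, 38), so from here the quotients repeat a_1, ..., a_8; the period length is 8.
So sqrt(1887) = [43; (2, 3, 1, 1, 1, 3, 2, 86)] with period length k = 8.
k is even, so the fundamental solution of x^2 - 1887y^2 = 1 is (p_{k-1}, q_{k-1}) = (p_7, q_7); compute convergents through index 7.
Convergents (p_i = a_i*p_{i-1} + p_{i-2}, q_i = a_i*q_{i-1} + q_{i-2} with p_{-2}=0, p_{-1}=1, q_{-2}=1, q_{-1}=0):
  i=0: a_0=43, p_0 = 43*1 + 0 = 43, q_0 = 43*0 + 1 = 1.
  i=1: a_1=2, p_1 = 2*43 + 1 = 87, q_1 = 2*1 + 0 = 2.
  i=2: a_2=3, p_2 = 3*87 + 43 = 304, q_2 = 3*2 + 1 = 7.
  i=3: a_3=1, p_3 = 1*304 + 87 = 391, q_3 = 1*7 + 2 = 9.
  i=4: a_4=1, p_4 = 1*391 + 304 = 695, q_4 = 1*9 + 7 = 16.
  i=5: a_5=1, p_5 = 1*695 + 391 = 1086, q_5 = 1*16 + 9 = 25.
  i=6: a_6=3, p_6 = 3*1086 + 695 = 3953, q_6 = 3*25 + 16 = 91.
  i=7: a_7=2, p_7 = 2*3953 + 1086 = 8992, q_7 = 2*91 + 25 = 207.
Check: 8992^2 - 1887*207^2 = 80856064 - 80856063 = 1, so (x, y) = (8992, 207) solves the equation, and by the theorem it is the least positive solution.

(x, y) = (8992, 207)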